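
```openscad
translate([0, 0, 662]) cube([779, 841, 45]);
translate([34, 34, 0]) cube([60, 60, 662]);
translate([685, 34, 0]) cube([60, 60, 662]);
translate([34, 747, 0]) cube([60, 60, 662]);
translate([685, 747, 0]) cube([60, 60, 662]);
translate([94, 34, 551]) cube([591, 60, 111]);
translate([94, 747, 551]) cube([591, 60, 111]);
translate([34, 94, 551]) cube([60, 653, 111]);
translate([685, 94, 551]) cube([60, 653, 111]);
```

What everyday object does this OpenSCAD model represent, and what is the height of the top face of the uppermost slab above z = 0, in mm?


A table. The table height is 707 mm.

A 779×841×45 slab sits at z = 662 on four 60 mm square posts — a table. The top surface is at 662 + 45 = 707 mm.


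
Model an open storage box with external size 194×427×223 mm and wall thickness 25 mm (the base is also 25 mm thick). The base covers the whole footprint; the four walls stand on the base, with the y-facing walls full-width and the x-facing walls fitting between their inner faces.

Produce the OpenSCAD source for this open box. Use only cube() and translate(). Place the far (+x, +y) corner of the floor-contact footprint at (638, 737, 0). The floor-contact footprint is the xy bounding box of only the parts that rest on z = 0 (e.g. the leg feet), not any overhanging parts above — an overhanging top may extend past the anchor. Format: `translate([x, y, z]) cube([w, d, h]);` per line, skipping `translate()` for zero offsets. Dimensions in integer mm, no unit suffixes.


translate([444, 310, 0]) cube([194, 427, 25]);
translate([444, 310, 25]) cube([194, 25, 198]);
translate([444, 712, 25]) cube([194, 25, 198]);
translate([444, 335, 25]) cube([25, 377, 198]);
translate([613, 335, 25]) cube([25, 377, 198]);


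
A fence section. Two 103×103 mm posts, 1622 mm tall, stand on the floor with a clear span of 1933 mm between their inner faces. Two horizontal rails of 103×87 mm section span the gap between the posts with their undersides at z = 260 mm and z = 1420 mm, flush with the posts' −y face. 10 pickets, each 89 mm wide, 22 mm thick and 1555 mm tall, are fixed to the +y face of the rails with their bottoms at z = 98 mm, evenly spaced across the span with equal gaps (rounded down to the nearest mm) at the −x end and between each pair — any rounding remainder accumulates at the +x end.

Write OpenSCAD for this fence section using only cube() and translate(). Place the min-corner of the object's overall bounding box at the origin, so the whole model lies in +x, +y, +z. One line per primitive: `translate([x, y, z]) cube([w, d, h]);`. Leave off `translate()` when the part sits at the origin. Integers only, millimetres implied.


cube([103, 103, 1622]);
translate([2036, 0, 0]) cube([103, 103, 1622]);
translate([103, 0, 260]) cube([1933, 103, 87]);
translate([103, 0, 1420]) cube([1933, 103, 87]);
translate([197, 103, 98]) cube([89, 22, 1555]);
translate([380, 103, 98]) cube([89, 22, 1555]);
translate([563, 103, 98]) cube([89, 22, 1555]);
translate([746, 103, 98]) cube([89, 22, 1555]);
translate([929, 103, 98]) cube([89, 22, 1555]);
translate([1112, 103, 98]) cube([89, 22, 1555]);
translate([1295, 103, 98]) cube([89, 22, 1555]);
translate([1478, 103, 98]) cube([89, 22, 1555]);
translate([1661, 103, 98]) cube([89, 22, 1555]);
translate([1844, 103, 98]) cube([89, 22, 1555]);


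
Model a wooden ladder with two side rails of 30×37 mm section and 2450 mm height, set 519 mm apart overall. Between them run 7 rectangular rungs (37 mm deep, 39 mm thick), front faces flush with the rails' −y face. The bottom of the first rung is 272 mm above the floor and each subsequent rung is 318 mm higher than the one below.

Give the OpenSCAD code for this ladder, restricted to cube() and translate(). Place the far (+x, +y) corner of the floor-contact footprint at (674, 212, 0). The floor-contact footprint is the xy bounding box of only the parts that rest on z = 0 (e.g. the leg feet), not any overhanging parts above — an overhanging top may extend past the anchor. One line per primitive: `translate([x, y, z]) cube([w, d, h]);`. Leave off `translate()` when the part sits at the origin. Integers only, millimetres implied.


translate([155, 175, 0]) cube([30, 37, 2450]);
translate([644, 175, 0]) cube([30, 37, 2450]);
translate([185, 175, 272]) cube([459, 37, 39]);
translate([185, 175, 590]) cube([459, 37, 39]);
translate([185, 175, 908]) cube([459, 37, 39]);
translate([185, 175, 1226]) cube([459, 37, 39]);
translate([185, 175, 1544]) cube([459, 37, 39]);
translate([185, 175, 1862]) cube([459, 37, 39]);
translate([185, 175, 2180]) cube([459, 37, 39]);


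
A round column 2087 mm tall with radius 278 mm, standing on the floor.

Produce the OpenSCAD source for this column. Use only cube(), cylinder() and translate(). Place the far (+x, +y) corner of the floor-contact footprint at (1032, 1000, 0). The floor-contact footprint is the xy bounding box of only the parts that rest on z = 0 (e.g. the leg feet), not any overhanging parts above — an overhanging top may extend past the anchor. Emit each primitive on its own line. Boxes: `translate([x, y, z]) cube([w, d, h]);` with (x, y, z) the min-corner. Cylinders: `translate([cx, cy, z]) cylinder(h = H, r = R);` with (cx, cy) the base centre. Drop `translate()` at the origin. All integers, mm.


translate([754, 722, 0]) cylinder(h = 2087, r = 278);


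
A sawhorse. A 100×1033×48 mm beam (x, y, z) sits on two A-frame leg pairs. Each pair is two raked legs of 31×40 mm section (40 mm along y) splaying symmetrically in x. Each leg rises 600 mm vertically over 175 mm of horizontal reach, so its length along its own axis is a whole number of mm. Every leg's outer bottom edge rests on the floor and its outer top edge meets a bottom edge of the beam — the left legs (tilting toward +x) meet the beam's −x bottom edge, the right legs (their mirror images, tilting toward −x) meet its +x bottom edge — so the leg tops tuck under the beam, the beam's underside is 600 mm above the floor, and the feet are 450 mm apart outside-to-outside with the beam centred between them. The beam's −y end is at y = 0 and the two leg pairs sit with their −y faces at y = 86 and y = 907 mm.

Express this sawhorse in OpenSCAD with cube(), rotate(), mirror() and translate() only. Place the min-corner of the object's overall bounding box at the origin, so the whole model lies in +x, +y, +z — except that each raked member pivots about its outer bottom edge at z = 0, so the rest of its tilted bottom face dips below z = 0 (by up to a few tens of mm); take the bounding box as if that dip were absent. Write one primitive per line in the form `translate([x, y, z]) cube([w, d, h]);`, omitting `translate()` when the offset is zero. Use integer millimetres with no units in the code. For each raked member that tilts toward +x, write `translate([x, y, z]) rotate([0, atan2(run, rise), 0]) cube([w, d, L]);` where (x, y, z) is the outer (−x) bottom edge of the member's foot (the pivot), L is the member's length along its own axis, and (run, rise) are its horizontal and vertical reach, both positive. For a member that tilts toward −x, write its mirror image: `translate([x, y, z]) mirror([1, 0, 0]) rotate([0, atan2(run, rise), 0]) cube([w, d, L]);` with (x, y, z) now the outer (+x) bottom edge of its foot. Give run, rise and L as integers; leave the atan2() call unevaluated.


// leg length = √(175² + 600²) = 625
// right-leg outer foot x = 2·175 + 100 = 450
// beam min-corner = (175, 0, 600)
translate([175, 0, 600]) cube([100, 1033, 48]);
translate([0, 86, 0]) rotate([0, atan2(175, 600), 0]) cube([31, 40, 625]);
translate([450, 86, 0]) mirror([1, 0, 0]) rotate([0, atan2(175, 600), 0]) cube([31, 40, 625]);
translate([0, 907, 0]) rotate([0, atan2(175, 600), 0]) cube([31, 40, 625]);
translate([450, 907, 0]) mirror([1, 0, 0]) rotate([0, atan2(175, 600), 0]) cube([31, 40, 625]);


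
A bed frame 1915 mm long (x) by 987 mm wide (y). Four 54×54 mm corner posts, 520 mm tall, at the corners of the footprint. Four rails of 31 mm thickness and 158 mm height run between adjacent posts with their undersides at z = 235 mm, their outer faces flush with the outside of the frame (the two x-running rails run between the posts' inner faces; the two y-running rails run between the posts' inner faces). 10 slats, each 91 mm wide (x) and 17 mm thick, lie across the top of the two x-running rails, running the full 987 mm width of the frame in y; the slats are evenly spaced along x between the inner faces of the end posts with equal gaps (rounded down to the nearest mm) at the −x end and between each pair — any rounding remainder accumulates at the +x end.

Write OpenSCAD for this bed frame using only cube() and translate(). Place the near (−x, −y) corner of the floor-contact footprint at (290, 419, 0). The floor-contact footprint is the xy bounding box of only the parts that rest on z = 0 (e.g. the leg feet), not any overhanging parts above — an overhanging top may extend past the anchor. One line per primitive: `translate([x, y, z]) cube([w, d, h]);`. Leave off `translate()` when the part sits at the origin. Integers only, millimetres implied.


translate([290, 419, 0]) cube([54, 54, 520]);
translate([290, 1352, 0]) cube([54, 54, 520]);
translate([2151, 419, 0]) cube([54, 54, 520]);
translate([2151, 1352, 0]) cube([54, 54, 520]);
translate([344, 419, 235]) cube([1807, 31, 158]);
translate([344, 1375, 235]) cube([1807, 31, 158]);
translate([290, 473, 235]) cube([31, 879, 158]);
translate([2174, 473, 235]) cube([31, 879, 158]);
translate([425, 419, 393]) cube([91, 987, 17]);
translate([597, 419, 393]) cube([91, 987, 17]);
translate([769, 419, 393]) cube([91, 987, 17]);
translate([941, 419, 393]) cube([91, 987, 17]);
translate([1113, 419, 393]) cube([91, 987, 17]);
translate([1285, 419, 393]) cube([91, 987, 17]);
translate([1457, 419, 393]) cube([91, 987, 17]);
translate([1629, 419, 393]) cube([91, 987, 17]);
translate([1801, 419, 393]) cube([91, 987, 17]);
translate([1973, 419, 393]) cube([91, 987, 17]);


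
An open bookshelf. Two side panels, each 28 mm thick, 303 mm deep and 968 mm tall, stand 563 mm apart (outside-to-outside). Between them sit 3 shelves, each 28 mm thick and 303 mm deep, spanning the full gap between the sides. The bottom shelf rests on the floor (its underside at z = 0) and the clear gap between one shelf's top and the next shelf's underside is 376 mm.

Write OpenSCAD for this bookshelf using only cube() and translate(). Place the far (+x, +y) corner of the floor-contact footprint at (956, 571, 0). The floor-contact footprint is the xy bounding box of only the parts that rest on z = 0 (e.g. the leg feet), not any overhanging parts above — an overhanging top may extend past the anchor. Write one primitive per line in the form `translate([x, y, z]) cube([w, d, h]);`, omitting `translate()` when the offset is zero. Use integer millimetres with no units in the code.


translate([393, 268, 0]) cube([28, 303, 968]);
translate([928, 268, 0]) cube([28, 303, 968]);
translate([421, 268, 0]) cube([507, 303, 28]);
translate([421, 268, 404]) cube([507, 303, 28]);
translate([421, 268, 808]) cube([507, 303, 28]);


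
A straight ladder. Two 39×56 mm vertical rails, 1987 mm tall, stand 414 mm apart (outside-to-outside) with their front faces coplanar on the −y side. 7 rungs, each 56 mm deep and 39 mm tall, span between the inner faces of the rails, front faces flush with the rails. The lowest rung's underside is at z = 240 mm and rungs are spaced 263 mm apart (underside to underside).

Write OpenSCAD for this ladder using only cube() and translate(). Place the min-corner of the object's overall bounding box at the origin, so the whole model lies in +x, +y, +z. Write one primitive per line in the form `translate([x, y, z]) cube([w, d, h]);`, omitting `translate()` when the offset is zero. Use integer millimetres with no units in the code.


cube([39, 56, 1987]);
translate([375, 0, 0]) cube([39, 56, 1987]);
translate([39, 0, 240]) cube([336, 56, 39]);
translate([39, 0, 503]) cube([336, 56, 39]);
translate([39, 0, 766]) cube([336, 56, 39]);
translate([39, 0, 1029]) cube([336, 56, 39]);
translate([39, 0, 1292]) cube([336, 56, 39]);
translate([39, 0, 1555]) cube([336, 56, 39]);
translate([39, 0, 1818]) cube([336, 56, 39]);


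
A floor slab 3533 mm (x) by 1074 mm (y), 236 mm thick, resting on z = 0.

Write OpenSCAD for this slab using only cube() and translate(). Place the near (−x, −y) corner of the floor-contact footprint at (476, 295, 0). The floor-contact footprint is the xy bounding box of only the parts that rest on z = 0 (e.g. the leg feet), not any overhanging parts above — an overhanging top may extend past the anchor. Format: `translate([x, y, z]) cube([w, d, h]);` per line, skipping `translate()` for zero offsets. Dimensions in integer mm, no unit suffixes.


translate([476, 295, 0]) cube([3533, 1074, 236]);


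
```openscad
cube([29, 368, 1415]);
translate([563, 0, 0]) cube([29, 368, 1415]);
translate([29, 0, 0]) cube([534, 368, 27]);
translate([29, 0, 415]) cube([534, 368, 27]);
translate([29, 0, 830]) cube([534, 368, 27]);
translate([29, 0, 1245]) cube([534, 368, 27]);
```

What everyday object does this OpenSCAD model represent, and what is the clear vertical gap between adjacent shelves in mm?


A bookshelf. The clear shelf gap is 388 mm.

Two tall side panels with 4 horizontal boards between them — a bookshelf. The first two shelf undersides are at z = 0 and z = 415; with shelf thickness 27, the clear gap is 415 − 0 − 27 = 388 mm.


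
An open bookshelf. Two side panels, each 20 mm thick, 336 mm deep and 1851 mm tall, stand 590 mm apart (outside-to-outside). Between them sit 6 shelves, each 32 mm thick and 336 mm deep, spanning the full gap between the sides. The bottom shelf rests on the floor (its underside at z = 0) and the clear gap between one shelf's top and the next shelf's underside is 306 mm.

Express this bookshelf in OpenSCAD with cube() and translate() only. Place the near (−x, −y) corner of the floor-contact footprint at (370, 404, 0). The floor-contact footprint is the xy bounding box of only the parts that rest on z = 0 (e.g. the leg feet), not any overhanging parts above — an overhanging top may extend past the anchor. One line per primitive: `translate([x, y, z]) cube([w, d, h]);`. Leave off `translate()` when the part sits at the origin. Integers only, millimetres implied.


translate([370, 404, 0]) cube([20, 336, 1851]);
translate([940, 404, 0]) cube([20, 336, 1851]);
translate([390, 404, 0]) cube([550, 336, 32]);
translate([390, 404, 338]) cube([550, 336, 32]);
translate([390, 404, 676]) cube([550, 336, 32]);
translate([390, 404, 1014]) cube([550, 336, 32]);
translate([390, 404, 1352]) cube([550, 336, 32]);
translate([390, 404, 1690]) cube([550, 336, 32]);


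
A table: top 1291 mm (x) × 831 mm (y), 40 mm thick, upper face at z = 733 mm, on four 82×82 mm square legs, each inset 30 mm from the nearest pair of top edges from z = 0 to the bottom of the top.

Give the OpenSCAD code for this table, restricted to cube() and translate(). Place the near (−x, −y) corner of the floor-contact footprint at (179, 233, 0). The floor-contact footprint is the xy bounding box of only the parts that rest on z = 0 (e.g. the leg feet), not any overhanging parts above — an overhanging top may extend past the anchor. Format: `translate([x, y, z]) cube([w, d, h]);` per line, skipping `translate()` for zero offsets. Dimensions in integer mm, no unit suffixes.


// leg_h = 733 - 40 = 693
translate([149, 203, 693]) cube([1291, 831, 40]);
translate([179, 233, 0]) cube([82, 82, 693]);
translate([1328, 233, 0]) cube([82, 82, 693]);
translate([179, 922, 0]) cube([82, 82, 693]);
translate([1328, 922, 0]) cube([82, 82, 693]);


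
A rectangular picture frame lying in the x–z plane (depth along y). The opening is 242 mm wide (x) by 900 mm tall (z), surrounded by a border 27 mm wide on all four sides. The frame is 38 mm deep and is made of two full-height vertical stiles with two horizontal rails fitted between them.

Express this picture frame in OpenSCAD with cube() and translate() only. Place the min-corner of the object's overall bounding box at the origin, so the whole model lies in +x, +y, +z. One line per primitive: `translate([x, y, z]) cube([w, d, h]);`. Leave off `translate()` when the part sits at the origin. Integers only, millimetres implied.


cube([27, 38, 954]);
translate([269, 0, 0]) cube([27, 38, 954]);
translate([27, 0, 0]) cube([242, 38, 27]);
translate([27, 0, 927]) cube([242, 38, 27]);


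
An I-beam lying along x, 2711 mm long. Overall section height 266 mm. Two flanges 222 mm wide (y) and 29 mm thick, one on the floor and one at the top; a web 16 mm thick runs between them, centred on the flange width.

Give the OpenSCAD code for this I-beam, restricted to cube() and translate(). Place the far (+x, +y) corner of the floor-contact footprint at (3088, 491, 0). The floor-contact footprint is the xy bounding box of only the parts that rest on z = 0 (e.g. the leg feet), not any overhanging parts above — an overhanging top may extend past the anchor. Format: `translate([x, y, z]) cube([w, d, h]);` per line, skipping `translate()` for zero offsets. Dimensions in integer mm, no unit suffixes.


translate([377, 269, 0]) cube([2711, 222, 29]);
translate([377, 372, 29]) cube([2711, 16, 208]);
translate([377, 269, 237]) cube([2711, 222, 29]);


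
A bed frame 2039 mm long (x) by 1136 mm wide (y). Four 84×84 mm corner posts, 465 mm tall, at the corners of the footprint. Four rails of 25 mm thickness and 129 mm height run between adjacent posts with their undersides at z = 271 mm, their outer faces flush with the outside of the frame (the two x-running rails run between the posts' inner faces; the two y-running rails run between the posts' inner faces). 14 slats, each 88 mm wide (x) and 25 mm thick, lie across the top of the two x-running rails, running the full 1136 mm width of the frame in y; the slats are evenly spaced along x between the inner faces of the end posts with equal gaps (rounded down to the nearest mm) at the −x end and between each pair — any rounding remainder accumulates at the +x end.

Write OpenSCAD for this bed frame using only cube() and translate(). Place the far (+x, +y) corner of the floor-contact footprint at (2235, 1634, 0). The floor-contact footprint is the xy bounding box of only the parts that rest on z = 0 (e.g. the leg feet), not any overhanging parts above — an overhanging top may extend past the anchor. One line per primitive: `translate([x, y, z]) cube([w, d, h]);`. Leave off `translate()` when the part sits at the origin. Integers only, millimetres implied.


// slat z = rail_z + rail_h = 271 + 129 = 400
// slat gap = ⌊(1871 − 14·88) / 15⌋ = 42
translate([196, 498, 0]) cube([84, 84, 465]);
translate([196, 1550, 0]) cube([84, 84, 465]);
translate([2151, 498, 0]) cube([84, 84, 465]);
translate([2151, 1550, 0]) cube([84, 84, 465]);
translate([280, 498, 271]) cube([1871, 25, 129]);
translate([280, 1609, 271]) cube([1871, 25, 129]);
translate([196, 582, 271]) cube([25, 968, 129]);
translate([2210, 582, 271]) cube([25, 968, 129]);
translate([322, 498, 400]) cube([88, 1136, 25]);
translate([452, 498, 400]) cube([88, 1136, 25]);
translate([582, 498, 400]) cube([88, 1136, 25]);
translate([712, 498, 400]) cube([88, 1136, 25]);
translate([842, 498, 400]) cube([88, 1136, 25]);
translate([972, 498, 400]) cube([88, 1136, 25]);
translate([1102, 498, 400]) cube([88, 1136, 25]);
translate([1232, 498, 400]) cube([88, 1136, 25]);
translate([1362, 498, 400]) cube([88, 1136, 25]);
translate([1492, 498, 400]) cube([88, 1136, 25]);
translate([1622, 498, 400]) cube([88, 1136, 25]);
translate([1752, 498, 400]) cube([88, 1136, 25]);
translate([1882, 498, 400]) cube([88, 1136, 25]);
translate([2012, 498, 400]) cube([88, 1136, 25]);


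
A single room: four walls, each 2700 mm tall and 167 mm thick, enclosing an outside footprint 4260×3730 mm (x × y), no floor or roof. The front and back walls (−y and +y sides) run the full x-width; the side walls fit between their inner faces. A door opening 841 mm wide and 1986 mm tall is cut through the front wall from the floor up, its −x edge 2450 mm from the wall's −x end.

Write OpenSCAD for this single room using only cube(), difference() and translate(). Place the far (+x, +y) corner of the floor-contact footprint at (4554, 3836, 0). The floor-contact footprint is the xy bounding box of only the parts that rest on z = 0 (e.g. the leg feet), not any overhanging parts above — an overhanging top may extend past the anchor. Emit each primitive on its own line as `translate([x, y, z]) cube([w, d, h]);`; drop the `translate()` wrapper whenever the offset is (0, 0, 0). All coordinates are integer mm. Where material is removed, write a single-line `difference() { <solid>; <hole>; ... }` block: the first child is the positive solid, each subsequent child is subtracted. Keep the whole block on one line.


difference() { translate([294, 106, 0]) cube([4260, 167, 2700]); translate([2744, 106, 0]) cube([841, 167, 1986]); }
translate([294, 3669, 0]) cube([4260, 167, 2700]);
translate([294, 273, 0]) cube([167, 3396, 2700]);
translate([4387, 273, 0]) cube([167, 3396, 2700]);


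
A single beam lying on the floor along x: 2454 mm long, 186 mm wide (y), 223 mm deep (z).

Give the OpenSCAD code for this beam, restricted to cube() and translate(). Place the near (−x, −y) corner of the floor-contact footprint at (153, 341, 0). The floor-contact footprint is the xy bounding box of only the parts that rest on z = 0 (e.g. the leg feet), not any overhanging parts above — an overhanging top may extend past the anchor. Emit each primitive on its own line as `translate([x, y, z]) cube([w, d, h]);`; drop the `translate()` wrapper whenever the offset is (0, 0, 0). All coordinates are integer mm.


translate([153, 341, 0]) cube([2454, 186, 223]);


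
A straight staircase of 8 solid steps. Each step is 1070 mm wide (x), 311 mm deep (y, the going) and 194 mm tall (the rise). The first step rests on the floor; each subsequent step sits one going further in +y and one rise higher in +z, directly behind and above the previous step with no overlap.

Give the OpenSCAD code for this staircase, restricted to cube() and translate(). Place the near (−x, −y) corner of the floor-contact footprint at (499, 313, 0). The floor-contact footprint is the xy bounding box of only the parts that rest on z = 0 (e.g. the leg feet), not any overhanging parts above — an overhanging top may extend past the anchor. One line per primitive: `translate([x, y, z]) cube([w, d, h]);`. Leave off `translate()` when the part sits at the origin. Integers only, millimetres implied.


translate([499, 313, 0]) cube([1070, 311, 194]);
translate([499, 624, 194]) cube([1070, 311, 194]);
translate([499, 935, 388]) cube([1070, 311, 194]);
translate([499, 1246, 582]) cube([1070, 311, 194]);
translate([499, 1557, 776]) cube([1070, 311, 194]);
translate([499, 1868, 970]) cube([1070, 311, 194]);
translate([499, 2179, 1164]) cube([1070, 311, 194]);
translate([499, 2490, 1358]) cube([1070, 311, 194]);


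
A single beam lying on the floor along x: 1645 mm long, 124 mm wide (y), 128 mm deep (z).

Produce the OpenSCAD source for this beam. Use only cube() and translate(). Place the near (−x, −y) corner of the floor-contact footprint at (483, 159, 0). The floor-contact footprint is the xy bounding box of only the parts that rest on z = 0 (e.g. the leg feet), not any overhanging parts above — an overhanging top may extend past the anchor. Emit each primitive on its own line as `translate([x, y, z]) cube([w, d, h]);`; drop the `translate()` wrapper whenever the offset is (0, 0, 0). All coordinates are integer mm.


translate([483, 159, 0]) cube([1645, 124, 128]);


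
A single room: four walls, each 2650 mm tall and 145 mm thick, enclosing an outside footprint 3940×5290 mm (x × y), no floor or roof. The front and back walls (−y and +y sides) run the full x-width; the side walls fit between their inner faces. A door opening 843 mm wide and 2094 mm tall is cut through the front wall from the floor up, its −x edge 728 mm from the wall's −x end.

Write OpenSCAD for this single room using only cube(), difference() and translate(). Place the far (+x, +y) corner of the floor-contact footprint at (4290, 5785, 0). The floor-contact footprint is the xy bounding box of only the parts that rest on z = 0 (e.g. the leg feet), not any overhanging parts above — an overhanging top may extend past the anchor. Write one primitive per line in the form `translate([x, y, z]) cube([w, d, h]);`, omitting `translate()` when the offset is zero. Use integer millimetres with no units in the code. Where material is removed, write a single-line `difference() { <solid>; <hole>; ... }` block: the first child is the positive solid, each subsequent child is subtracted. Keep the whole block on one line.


difference() { translate([350, 495, 0]) cube([3940, 145, 2650]); translate([1078, 495, 0]) cube([843, 145, 2094]); }
translate([350, 5640, 0]) cube([3940, 145, 2650]);
translate([350, 640, 0]) cube([145, 5000, 2650]);
translate([4145, 640, 0]) cube([145, 5000, 2650]);


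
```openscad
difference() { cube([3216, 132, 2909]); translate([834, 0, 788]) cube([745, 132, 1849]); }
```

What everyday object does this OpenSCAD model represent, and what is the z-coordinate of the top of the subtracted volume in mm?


A wall with a window opening. The window head height is 2637 mm.

A wall with a rectangular opening subtracted — a window. Sill at z = 788, opening 1849 mm tall, so the head is at 788 + 1849 = 2637 mm.


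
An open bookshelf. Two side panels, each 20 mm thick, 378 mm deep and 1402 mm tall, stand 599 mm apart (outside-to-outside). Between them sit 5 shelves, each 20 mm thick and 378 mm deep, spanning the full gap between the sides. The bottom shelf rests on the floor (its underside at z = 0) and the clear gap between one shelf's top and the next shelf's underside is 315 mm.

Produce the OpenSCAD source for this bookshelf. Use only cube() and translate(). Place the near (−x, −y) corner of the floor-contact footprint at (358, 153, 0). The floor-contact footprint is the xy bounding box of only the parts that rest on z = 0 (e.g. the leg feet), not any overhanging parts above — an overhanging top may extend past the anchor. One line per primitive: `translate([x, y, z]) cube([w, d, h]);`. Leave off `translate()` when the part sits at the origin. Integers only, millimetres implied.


translate([358, 153, 0]) cube([20, 378, 1402]);
translate([937, 153, 0]) cube([20, 378, 1402]);
translate([378, 153, 0]) cube([559, 378, 20]);
translate([378, 153, 335]) cube([559, 378, 20]);
translate([378, 153, 670]) cube([559, 378, 20]);
translate([378, 153, 1005]) cube([559, 378, 20]);
translate([378, 153, 1340]) cube([559, 378, 20]);


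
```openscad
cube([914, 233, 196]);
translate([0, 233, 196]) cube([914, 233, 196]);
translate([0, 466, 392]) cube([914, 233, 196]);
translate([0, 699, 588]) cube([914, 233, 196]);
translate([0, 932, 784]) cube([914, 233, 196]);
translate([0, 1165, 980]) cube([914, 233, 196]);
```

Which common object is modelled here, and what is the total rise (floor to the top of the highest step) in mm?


A staircase. The total rise is 1176 mm.

6 identical blocks, each offset up and back from the previous — a staircase. Each step is 196 mm tall and there are 6 of them, so the total rise is 6 × 196 = 1176 mm.


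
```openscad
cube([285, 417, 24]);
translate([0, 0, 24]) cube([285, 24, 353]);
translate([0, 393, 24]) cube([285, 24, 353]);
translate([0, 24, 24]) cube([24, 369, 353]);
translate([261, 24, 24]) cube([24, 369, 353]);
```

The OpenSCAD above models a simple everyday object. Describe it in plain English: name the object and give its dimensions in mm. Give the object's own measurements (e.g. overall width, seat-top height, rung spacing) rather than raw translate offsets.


An open-topped rectangular box: outside dimensions 285×417×377 mm, with a uniform wall and base thickness of 24 mm. The base is a full 285×417 slab on the floor; four walls sit on top of the base. The front and back walls (the −y and +y sides) span the full width; the two side walls fit between them.


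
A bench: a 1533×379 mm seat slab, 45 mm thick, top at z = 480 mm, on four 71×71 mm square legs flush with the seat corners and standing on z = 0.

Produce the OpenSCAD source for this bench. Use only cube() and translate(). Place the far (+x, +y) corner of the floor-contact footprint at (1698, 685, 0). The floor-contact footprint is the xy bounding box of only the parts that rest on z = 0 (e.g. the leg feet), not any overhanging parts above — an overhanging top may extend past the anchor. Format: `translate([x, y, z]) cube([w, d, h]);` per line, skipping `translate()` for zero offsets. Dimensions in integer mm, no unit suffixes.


// leg_h = 480 − 45 = 435
translate([165, 306, 435]) cube([1533, 379, 45]);
translate([165, 306, 0]) cube([71, 71, 435]);
translate([165, 614, 0]) cube([71, 71, 435]);
translate([1627, 306, 0]) cube([71, 71, 435]);
translate([1627, 614, 0]) cube([71, 71, 435]);


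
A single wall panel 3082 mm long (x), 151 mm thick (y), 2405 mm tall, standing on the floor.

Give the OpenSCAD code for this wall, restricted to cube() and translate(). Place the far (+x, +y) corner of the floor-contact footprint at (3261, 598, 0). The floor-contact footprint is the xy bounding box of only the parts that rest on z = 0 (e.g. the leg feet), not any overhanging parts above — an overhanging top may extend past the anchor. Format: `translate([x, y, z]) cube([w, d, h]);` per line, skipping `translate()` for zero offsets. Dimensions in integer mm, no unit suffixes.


translate([179, 447, 0]) cube([3082, 151, 2405]);


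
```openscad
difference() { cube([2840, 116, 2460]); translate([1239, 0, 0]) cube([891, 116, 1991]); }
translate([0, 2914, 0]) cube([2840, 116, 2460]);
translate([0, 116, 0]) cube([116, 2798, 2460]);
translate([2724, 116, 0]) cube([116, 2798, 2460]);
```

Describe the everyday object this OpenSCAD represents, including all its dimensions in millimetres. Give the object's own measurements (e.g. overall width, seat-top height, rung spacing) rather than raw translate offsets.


A single room: four walls, each 2460 mm tall and 116 mm thick, enclosing an outside footprint 2840×3030 mm (x × y), no floor or roof. The front and back walls (−y and +y sides) run the full x-width; the side walls fit between their inner faces. A door opening 891 mm wide and 1991 mm tall is cut through the front wall from the floor up, its −x edge 1239 mm from the wall's −x end.


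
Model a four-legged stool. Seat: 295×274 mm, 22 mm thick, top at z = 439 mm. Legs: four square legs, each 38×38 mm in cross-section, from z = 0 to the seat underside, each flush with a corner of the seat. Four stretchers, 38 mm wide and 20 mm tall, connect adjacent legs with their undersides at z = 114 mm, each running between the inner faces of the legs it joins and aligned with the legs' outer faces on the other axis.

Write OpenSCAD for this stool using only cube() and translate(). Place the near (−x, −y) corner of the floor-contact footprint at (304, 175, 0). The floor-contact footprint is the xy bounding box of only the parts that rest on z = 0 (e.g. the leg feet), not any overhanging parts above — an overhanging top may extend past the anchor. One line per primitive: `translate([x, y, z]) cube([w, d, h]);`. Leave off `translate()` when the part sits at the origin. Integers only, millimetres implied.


// leg_h = 439 - 22 = 417
// stretcher span = 295 - 2*38 = 219
translate([304, 175, 417]) cube([295, 274, 22]);
translate([304, 175, 0]) cube([38, 38, 417]);
translate([561, 175, 0]) cube([38, 38, 417]);
translate([304, 411, 0]) cube([38, 38, 417]);
translate([561, 411, 0]) cube([38, 38, 417]);
translate([342, 175, 114]) cube([219, 38, 20]);
translate([342, 411, 114]) cube([219, 38, 20]);
translate([304, 213, 114]) cube([38, 198, 20]);
translate([561, 213, 114]) cube([38, 198, 20]);


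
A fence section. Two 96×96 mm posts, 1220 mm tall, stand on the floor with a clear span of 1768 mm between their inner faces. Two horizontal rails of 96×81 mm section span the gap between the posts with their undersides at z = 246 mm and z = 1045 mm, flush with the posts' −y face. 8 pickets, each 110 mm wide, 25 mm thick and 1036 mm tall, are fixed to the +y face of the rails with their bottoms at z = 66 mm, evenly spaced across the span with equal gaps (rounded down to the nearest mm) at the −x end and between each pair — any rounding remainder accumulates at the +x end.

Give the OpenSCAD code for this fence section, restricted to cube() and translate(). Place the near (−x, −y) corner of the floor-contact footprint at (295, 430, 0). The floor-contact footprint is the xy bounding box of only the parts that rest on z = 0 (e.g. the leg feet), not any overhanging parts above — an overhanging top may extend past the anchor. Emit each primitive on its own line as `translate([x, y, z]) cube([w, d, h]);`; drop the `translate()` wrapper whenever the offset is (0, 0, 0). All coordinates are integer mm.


translate([295, 430, 0]) cube([96, 96, 1220]);
translate([2159, 430, 0]) cube([96, 96, 1220]);
translate([391, 430, 246]) cube([1768, 96, 81]);
translate([391, 430, 1045]) cube([1768, 96, 81]);
translate([489, 526, 66]) cube([110, 25, 1036]);
translate([697, 526, 66]) cube([110, 25, 1036]);
translate([905, 526, 66]) cube([110, 25, 1036]);
translate([1113, 526, 66]) cube([110, 25, 1036]);
translate([1321, 526, 66]) cube([110, 25, 1036]);
translate([1529, 526, 66]) cube([110, 25, 1036]);
translate([1737, 526, 66]) cube([110, 25, 1036]);
translate([1945, 526, 66]) cube([110, 25, 1036]);


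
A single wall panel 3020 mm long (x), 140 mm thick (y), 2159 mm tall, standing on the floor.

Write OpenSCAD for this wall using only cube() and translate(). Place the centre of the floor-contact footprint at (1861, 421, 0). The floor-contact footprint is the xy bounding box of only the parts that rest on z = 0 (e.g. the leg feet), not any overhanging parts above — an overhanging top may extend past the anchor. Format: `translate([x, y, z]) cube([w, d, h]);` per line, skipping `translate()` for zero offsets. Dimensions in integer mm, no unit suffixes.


translate([351, 351, 0]) cube([3020, 140, 2159]);


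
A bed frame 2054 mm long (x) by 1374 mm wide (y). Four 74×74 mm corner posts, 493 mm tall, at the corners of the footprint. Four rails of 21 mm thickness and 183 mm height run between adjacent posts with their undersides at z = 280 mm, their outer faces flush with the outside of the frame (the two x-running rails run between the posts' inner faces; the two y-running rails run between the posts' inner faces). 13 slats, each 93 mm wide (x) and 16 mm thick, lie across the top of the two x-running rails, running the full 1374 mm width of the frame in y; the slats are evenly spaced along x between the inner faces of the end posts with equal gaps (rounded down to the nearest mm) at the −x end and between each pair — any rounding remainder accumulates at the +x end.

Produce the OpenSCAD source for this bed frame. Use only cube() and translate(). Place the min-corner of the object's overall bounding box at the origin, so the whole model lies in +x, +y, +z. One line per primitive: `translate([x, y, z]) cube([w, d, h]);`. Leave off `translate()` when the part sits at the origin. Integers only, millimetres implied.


cube([74, 74, 493]);
translate([0, 1300, 0]) cube([74, 74, 493]);
translate([1980, 0, 0]) cube([74, 74, 493]);
translate([1980, 1300, 0]) cube([74, 74, 493]);
translate([74, 0, 280]) cube([1906, 21, 183]);
translate([74, 1353, 280]) cube([1906, 21, 183]);
translate([0, 74, 280]) cube([21, 1226, 183]);
translate([2033, 74, 280]) cube([21, 1226, 183]);
translate([123, 0, 463]) cube([93, 1374, 16]);
translate([265, 0, 463]) cube([93, 1374, 16]);
translate([407, 0, 463]) cube([93, 1374, 16]);
translate([549, 0, 463]) cube([93, 1374, 16]);
translate([691, 0, 463]) cube([93, 1374, 16]);
translate([833, 0, 463]) cube([93, 1374, 16]);
translate([975, 0, 463]) cube([93, 1374, 16]);
translate([1117, 0, 463]) cube([93, 1374, 16]);
translate([1259, 0, 463]) cube([93, 1374, 16]);
translate([1401, 0, 463]) cube([93, 1374, 16]);
translate([1543, 0, 463]) cube([93, 1374, 16]);
translate([1685, 0, 463]) cube([93, 1374, 16]);
translate([1827, 0, 463]) cube([93, 1374, 16]);


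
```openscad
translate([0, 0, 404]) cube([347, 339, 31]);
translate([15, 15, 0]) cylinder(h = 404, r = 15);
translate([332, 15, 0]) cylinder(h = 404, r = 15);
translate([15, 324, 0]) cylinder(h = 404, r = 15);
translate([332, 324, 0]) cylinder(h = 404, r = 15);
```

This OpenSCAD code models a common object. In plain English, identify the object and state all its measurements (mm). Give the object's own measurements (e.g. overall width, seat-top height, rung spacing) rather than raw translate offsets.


A simple wooden stool: a rectangular seat 347 mm (x) by 339 mm (y), 31 mm thick, top face at z = 435 mm, on four round legs, each 30 mm in diameter. The legs rest on z = 0, each leg's axis is inset half a diameter from the nearest pair of seat edges (so the leg's bounding box is flush with the corner).


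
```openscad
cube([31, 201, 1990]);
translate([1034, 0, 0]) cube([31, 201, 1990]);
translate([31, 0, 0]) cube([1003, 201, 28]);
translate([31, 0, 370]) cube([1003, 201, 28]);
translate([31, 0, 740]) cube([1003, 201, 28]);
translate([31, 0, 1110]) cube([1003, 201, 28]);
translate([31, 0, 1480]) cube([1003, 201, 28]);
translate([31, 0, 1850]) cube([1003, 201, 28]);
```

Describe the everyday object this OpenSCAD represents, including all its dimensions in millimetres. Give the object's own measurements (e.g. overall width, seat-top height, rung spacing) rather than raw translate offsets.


An open bookshelf. Two side panels, each 31 mm thick, 201 mm deep and 1990 mm tall, stand 1065 mm apart (outside-to-outside). Between them sit 6 shelves, each 28 mm thick and 201 mm deep, spanning the full gap between the sides. The bottom shelf rests on the floor (its underside at z = 0) and the clear gap between one shelf's top and the next shelf's underside is 342 mm.


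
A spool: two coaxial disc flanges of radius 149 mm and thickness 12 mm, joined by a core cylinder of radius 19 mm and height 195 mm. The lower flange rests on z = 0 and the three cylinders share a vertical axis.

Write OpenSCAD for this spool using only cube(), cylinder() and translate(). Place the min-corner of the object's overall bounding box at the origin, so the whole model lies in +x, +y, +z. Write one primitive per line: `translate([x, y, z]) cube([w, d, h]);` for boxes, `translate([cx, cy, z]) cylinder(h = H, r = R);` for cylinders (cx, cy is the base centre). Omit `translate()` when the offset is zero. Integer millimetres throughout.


translate([149, 149, 0]) cylinder(h = 12, r = 149);
translate([149, 149, 12]) cylinder(h = 195, r = 19);
translate([149, 149, 207]) cylinder(h = 12, r = 149);


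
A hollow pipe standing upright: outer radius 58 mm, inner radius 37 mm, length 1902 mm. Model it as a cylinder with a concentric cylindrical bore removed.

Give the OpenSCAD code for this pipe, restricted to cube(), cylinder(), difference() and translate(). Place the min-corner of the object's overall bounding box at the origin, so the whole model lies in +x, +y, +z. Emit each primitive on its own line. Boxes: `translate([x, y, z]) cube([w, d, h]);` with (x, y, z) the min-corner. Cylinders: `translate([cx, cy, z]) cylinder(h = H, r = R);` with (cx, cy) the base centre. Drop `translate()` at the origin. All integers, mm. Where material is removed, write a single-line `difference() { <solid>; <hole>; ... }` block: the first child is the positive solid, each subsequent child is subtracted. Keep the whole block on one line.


difference() { translate([58, 58, 0]) cylinder(h = 1902, r = 58); translate([58, 58, 0]) cylinder(h = 1902, r = 37); }


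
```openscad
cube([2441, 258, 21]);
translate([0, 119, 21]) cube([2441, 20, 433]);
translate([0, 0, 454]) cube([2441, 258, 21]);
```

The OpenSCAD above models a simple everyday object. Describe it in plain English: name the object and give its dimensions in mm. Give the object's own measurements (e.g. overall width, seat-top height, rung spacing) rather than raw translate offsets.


An I-beam lying along x, 2441 mm long. Overall section height 475 mm. Two flanges 258 mm wide (y) and 21 mm thick, one on the floor and one at the top; a web 20 mm thick runs between them, centred on the flange width.
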